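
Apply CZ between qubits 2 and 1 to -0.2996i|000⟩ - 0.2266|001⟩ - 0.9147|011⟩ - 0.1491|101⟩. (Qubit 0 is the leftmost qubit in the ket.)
-0.2996i|000⟩ - 0.2266|001⟩ + 0.9147|011⟩ - 0.1491|101⟩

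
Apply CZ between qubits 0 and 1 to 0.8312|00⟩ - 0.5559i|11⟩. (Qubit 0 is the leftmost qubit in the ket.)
0.8312|00⟩ + 0.5559i|11⟩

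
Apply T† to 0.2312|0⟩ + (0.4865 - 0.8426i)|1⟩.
0.2312|0⟩ + (-0.2518 - 0.9398i)|1⟩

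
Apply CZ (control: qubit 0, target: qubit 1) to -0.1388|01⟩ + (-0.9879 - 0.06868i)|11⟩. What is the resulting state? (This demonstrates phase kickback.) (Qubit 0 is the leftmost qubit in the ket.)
-0.1388|01⟩ + (0.9879 + 0.06868i)|11⟩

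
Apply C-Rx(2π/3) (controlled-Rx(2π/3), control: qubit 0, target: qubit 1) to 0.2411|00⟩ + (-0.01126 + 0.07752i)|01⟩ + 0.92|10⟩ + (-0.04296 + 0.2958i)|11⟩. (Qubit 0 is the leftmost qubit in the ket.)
0.2411|00⟩ + (-0.01126 + 0.07752i)|01⟩ + (0.7162 + 0.0372i)|10⟩ + (-0.02148 - 0.6488i)|11⟩

C-Rx(2π/3) leaves the control-|0⟩ kets |00⟩, |01⟩ unchanged and applies Rx(2π/3) to qubit 1 on the control-|1⟩ pair (|10⟩, |11⟩).
Rx(2π/3) = [[cos(θ/2), −i·sin(θ/2)], [−i·sin(θ/2), cos(θ/2)]]; θ = 2π/3, cos(θ/2) ≈ 0.5, sin(θ/2) ≈ 0.866025.
With a = amp(|10⟩) = 0.92 and b = amp(|11⟩) = (-0.04296 + 0.2958i):
new amp(|10⟩) = (0.5)·a + (-0.866025i)·b = (0.7162 + 0.0372i)
new amp(|11⟩) = (-0.866025i)·a + (0.5)·b = (-0.02148 - 0.6488i)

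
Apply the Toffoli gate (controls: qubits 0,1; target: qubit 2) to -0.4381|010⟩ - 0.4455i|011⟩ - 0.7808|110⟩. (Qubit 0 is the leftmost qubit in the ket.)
-0.4381|010⟩ - 0.4455i|011⟩ - 0.7808|111⟩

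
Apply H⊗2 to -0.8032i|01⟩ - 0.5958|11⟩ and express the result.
(-0.2979 - 0.4016i)|00⟩ + (0.2979 + 0.4016i)|01⟩ + (0.2979 - 0.4016i)|10⟩ + (-0.2979 + 0.4016i)|11⟩

H⊗2 gives amp(|y⟩) = (1/2) Σ_x (−1)^(x·y) amp(|x⟩), where x·y is the number of positions in which both x and y have a 1.
|00⟩: (-0.8032i - 0.5958)/2 = (-0.2979 - 0.4016i)
|01⟩: (0.8032i + 0.5958)/2 = (0.2979 + 0.4016i)
|10⟩: (-0.8032i + 0.5958)/2 = (0.2979 - 0.4016i)
|11⟩: (0.8032i - 0.5958)/2 = (-0.2979 + 0.4016i)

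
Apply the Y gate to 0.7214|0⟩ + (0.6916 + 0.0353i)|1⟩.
(0.0353 - 0.6916i)|0⟩ + 0.7214i|1⟩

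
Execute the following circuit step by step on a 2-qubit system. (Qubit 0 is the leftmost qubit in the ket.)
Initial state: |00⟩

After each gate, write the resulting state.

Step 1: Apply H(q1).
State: 1/√2|00⟩ + 1/√2|01⟩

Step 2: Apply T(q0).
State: 1/√2|00⟩ + 1/√2|01⟩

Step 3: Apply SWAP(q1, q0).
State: 1/√2|00⟩ + 1/√2|10⟩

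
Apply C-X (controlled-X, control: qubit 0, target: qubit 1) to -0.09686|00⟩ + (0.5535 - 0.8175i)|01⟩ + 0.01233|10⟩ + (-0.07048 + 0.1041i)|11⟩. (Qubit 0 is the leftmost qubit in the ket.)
-0.09686|00⟩ + (0.5535 - 0.8175i)|01⟩ + (-0.07048 + 0.1041i)|10⟩ + 0.01233|11⟩

C-X leaves the control-|0⟩ kets |00⟩, |01⟩ unchanged and applies X to qubit 1 on the control-|1⟩ pair (|10⟩, |11⟩).
X = [[0, 1], [1, 0]].
With a = amp(|10⟩) = 0.01233 and b = amp(|11⟩) = (-0.07048 + 0.1041i):
new amp(|10⟩) = (1)·b = (-0.07048 + 0.1041i)
new amp(|11⟩) = (1)·a = 0.01233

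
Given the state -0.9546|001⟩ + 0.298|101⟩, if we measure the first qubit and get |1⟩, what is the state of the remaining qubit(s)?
|01⟩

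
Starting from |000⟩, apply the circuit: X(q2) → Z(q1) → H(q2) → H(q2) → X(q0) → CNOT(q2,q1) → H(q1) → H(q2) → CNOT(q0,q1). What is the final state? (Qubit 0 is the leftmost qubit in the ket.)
-1/2|100⟩ + 1/2|101⟩ + 1/2|110⟩ - 1/2|111⟩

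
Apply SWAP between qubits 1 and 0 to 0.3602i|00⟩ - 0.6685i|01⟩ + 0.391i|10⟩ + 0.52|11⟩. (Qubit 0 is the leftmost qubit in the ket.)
0.3602i|00⟩ + 0.391i|01⟩ - 0.6685i|10⟩ + 0.52|11⟩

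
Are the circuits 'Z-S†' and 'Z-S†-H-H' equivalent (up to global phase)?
Yes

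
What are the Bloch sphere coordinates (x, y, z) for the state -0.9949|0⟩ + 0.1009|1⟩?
(-0.2008, 0, 0.9796)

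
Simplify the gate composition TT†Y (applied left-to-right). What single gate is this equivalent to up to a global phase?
Y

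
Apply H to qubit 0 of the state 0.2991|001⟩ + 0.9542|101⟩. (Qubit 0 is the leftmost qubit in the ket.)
0.8862|001⟩ - 0.4632|101⟩

H on qubit 0 mixes each pair of kets that differ only in qubit 0: amplitudes (a, b) of (|…0…⟩, |…1…⟩) become ((a + b)/√2, (a − b)/√2). Kets absent from the input have amplitude 0.
(|001⟩, |101⟩): (a, b) = (0.2991, 0.9542) → (0.8862, -0.4632)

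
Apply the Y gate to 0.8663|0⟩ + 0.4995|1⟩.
-0.4995i|0⟩ + 0.8663i|1⟩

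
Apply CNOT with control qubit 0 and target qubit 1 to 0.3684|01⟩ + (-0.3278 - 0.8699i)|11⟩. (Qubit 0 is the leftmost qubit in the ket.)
0.3684|01⟩ + (-0.3278 - 0.8699i)|10⟩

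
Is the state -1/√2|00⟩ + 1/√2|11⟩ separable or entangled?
Entangled

Writing the state as a|00⟩ + b|01⟩ + c|10⟩ + d|11⟩, it is a product state iff ad − bc = 0.
Here (a, b, c, d) = (-1/√2, 0, 0, 1/√2): ad − bc = (-1/√2)(1/√2) − (0)(0) = -1/2 ≠ 0, so the state is entangled.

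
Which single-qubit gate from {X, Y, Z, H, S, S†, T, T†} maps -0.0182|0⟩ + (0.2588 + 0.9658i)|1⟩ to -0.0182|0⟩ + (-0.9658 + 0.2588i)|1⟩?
S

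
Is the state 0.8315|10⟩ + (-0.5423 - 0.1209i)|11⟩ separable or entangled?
Separable

Writing the state as a|00⟩ + b|01⟩ + c|10⟩ + d|11⟩, it is a product state iff ad − bc = 0.
Here (a, b, c, d) = (0, 0, 0.8315, (-0.5423 - 0.1209i)): ad − bc = (0)(-0.5423 - 0.1209i) − (0)(0.8315) = 0, so the state is separable.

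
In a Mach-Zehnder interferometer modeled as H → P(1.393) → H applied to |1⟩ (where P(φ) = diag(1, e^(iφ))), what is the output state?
(0.4116 - 0.4921i)|0⟩ + (0.5884 + 0.4921i)|1⟩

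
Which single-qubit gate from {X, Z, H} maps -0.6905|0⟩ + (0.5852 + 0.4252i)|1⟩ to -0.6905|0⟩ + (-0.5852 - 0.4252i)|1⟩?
Z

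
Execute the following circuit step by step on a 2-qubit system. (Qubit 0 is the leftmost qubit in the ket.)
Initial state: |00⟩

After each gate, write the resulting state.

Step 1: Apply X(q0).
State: |10⟩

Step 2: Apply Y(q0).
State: -i|00⟩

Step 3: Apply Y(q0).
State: |10⟩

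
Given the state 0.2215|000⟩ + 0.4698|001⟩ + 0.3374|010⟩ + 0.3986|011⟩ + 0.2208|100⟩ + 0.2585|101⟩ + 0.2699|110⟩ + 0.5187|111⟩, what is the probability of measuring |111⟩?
0.269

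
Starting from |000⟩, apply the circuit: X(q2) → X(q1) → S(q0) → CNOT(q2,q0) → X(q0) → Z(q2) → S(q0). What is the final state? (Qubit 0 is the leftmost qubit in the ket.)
-|011⟩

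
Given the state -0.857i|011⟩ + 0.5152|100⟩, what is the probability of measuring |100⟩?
0.2654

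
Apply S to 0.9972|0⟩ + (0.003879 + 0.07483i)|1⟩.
0.9972|0⟩ + (-0.07483 + 0.003879i)|1⟩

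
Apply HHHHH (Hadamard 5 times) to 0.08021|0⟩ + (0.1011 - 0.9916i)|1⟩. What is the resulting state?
(0.1282 - 0.7012i)|0⟩ + (-0.01477 + 0.7012i)|1⟩

H² = I, so H^5 = H: a single Hadamard. With (a, b) = (0.08021, (0.1011 - 0.9916i)), H gives ((a + b)/√2, (a − b)/√2) = ((0.1282 - 0.7012i), (-0.01477 + 0.7012i)).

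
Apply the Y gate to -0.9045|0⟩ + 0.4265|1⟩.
-0.4265i|0⟩ - 0.9045i|1⟩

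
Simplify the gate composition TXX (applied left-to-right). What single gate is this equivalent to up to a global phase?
T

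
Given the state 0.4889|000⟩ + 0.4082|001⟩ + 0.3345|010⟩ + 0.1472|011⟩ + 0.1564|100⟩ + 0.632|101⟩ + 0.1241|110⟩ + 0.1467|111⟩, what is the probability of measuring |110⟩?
0.0154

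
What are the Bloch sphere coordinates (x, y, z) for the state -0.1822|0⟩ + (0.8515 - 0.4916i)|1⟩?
(-0.3103, 0.1791, -0.9335)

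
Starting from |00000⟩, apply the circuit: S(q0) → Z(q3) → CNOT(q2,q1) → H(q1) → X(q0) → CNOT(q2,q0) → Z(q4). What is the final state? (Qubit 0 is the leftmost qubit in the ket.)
1/√2|10000⟩ + 1/√2|11000⟩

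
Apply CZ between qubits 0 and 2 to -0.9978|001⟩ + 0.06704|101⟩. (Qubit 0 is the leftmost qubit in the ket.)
-0.9978|001⟩ - 0.06704|101⟩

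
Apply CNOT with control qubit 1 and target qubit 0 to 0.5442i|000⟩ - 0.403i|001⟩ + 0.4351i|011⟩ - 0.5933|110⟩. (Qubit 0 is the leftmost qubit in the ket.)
0.5442i|000⟩ - 0.403i|001⟩ - 0.5933|010⟩ + 0.4351i|111⟩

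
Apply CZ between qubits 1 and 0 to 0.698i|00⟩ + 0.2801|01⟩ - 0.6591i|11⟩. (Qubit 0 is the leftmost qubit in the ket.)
0.698i|00⟩ + 0.2801|01⟩ + 0.6591i|11⟩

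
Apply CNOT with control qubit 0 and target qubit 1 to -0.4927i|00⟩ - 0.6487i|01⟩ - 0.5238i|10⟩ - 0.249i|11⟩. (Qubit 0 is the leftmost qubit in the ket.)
-0.4927i|00⟩ - 0.6487i|01⟩ - 0.249i|10⟩ - 0.5238i|11⟩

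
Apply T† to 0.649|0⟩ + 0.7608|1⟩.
0.649|0⟩ + (0.538 - 0.538i)|1⟩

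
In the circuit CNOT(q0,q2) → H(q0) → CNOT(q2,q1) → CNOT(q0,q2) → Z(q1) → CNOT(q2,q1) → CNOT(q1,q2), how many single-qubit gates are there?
2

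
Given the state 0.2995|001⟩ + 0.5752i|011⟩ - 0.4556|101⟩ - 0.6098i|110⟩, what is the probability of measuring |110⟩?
0.3719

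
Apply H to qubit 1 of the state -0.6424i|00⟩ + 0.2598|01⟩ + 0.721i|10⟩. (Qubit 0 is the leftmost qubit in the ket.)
(0.1837 - 0.4542i)|00⟩ + (-0.1837 - 0.4542i)|01⟩ + 0.5098i|10⟩ + 0.5098i|11⟩

H on qubit 1 mixes each pair of kets that differ only in qubit 1: amplitudes (a, b) of (|…0…⟩, |…1…⟩) become ((a + b)/√2, (a − b)/√2). Kets absent from the input have amplitude 0.
(|00⟩, |01⟩): (a, b) = (-0.6424i, 0.2598) → ((0.1837 - 0.4542i), (-0.1837 - 0.4542i))
(|10⟩, |11⟩): (a, b) = (0.721i, 0) → (0.5098i, 0.5098i)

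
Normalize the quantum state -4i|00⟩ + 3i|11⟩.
-0.8i|00⟩ + 0.6i|11⟩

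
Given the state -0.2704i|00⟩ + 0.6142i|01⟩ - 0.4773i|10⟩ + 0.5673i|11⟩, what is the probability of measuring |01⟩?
0.3772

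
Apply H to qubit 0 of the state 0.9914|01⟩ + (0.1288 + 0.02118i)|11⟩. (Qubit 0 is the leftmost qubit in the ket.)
(0.7921 + 0.01498i)|01⟩ + (0.61 - 0.01498i)|11⟩

H on qubit 0 mixes each pair of kets that differ only in qubit 0: amplitudes (a, b) of (|…0…⟩, |…1…⟩) become ((a + b)/√2, (a − b)/√2). Kets absent from the input have amplitude 0.
(|01⟩, |11⟩): (a, b) = (0.9914, (0.1288 + 0.02118i)) → ((0.7921 + 0.01498i), (0.61 - 0.01498i))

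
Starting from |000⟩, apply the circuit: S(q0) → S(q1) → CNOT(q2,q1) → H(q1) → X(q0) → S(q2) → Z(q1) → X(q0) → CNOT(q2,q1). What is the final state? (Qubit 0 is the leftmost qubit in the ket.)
1/√2|000⟩ - 1/√2|010⟩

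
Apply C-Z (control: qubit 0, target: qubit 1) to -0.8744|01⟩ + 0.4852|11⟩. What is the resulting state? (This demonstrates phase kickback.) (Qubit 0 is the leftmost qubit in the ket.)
-0.8744|01⟩ - 0.4852|11⟩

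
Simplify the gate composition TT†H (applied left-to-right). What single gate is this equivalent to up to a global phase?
H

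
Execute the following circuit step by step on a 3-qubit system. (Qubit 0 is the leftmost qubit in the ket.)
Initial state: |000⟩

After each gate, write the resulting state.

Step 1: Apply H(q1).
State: 1/√2|000⟩ + 1/√2|010⟩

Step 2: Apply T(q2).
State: 1/√2|000⟩ + 1/√2|010⟩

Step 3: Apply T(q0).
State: 1/√2|000⟩ + 1/√2|010⟩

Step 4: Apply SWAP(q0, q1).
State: 1/√2|000⟩ + 1/√2|100⟩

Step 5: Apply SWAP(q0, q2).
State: 1/√2|000⟩ + 1/√2|001⟩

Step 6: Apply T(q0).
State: 1/√2|000⟩ + 1/√2|001⟩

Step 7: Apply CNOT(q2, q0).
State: 1/√2|000⟩ + 1/√2|101⟩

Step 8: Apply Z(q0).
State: 1/√2|000⟩ - 1/√2|101⟩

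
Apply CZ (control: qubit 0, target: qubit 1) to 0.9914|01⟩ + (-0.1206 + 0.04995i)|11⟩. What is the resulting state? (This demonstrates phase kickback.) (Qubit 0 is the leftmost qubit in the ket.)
0.9914|01⟩ + (0.1206 - 0.04995i)|11⟩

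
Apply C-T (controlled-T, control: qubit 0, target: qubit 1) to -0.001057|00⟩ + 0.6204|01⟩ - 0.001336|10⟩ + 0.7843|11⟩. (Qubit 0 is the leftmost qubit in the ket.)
-0.001057|00⟩ + 0.6204|01⟩ - 0.001336|10⟩ + (0.5546 + 0.5546i)|11⟩

C-T leaves the control-|0⟩ kets |00⟩, |01⟩ unchanged and applies T to qubit 1 on the control-|1⟩ pair (|10⟩, |11⟩).
T = [[1, 0], [0, (1/√2 + (1/√2)i)]].
With a = amp(|10⟩) = -0.001336 and b = amp(|11⟩) = 0.7843:
new amp(|10⟩) = (1)·a = -0.001336
new amp(|11⟩) = (1/√2 + (1/√2)i)·b = (0.5546 + 0.5546i)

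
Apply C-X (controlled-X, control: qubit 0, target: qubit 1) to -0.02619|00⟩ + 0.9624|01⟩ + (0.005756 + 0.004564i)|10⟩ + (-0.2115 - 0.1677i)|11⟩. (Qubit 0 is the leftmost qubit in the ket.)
-0.02619|00⟩ + 0.9624|01⟩ + (-0.2115 - 0.1677i)|10⟩ + (0.005756 + 0.004564i)|11⟩

C-X leaves the control-|0⟩ kets |00⟩, |01⟩ unchanged and applies X to qubit 1 on the control-|1⟩ pair (|10⟩, |11⟩).
X = [[0, 1], [1, 0]].
With a = amp(|10⟩) = (0.005756 + 0.004564i) and b = amp(|11⟩) = (-0.2115 - 0.1677i):
new amp(|10⟩) = (1)·b = (-0.2115 - 0.1677i)
new amp(|11⟩) = (1)·a = (0.005756 + 0.004564i)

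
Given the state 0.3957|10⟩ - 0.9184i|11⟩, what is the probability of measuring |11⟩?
0.8435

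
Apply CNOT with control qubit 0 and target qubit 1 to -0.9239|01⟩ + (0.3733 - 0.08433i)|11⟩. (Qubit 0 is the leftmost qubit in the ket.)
-0.9239|01⟩ + (0.3733 - 0.08433i)|10⟩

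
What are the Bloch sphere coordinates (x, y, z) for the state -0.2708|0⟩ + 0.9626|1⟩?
(-0.5213, 0, -0.8533)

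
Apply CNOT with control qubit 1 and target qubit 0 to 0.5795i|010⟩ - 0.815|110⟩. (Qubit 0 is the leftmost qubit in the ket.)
-0.815|010⟩ + 0.5795i|110⟩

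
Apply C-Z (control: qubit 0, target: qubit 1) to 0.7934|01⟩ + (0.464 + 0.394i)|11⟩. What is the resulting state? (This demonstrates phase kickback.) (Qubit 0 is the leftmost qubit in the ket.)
0.7934|01⟩ + (-0.464 - 0.394i)|11⟩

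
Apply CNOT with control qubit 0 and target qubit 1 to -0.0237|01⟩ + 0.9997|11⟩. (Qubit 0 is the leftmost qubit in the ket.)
-0.0237|01⟩ + 0.9997|10⟩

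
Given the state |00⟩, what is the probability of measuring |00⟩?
1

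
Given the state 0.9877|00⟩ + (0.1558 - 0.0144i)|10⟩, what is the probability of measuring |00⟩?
0.9756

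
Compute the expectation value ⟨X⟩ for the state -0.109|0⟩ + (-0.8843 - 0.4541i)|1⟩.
0.1928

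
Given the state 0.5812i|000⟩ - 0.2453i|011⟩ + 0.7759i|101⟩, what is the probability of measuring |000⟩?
0.3378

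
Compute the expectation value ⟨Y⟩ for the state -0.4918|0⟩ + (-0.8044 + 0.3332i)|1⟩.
-0.3277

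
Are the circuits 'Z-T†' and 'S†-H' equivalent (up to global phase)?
No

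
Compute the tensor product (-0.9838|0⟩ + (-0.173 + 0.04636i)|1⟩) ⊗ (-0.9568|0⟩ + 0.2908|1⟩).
0.9413|00⟩ - 0.2861|01⟩ + (0.1655 - 0.04436i)|10⟩ + (-0.05031 + 0.01348i)|11⟩

amp(|b₁b₂…⟩) = product of the factor amplitudes for bits b₁, b₂, …; only kets whose every factor amplitude is nonzero survive.
|00⟩: (-0.9838)(-0.9568) = 0.9413
|01⟩: (-0.9838)(0.2908) = -0.2861
|10⟩: (-0.173 + 0.04636i)(-0.9568) = (0.1655 - 0.04436i)
|11⟩: (-0.173 + 0.04636i)(0.2908) = (-0.05031 + 0.01348i)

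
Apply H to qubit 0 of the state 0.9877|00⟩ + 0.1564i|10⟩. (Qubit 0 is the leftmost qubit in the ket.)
(0.6984 + 0.1106i)|00⟩ + (0.6984 - 0.1106i)|10⟩

H on qubit 0 mixes each pair of kets that differ only in qubit 0: amplitudes (a, b) of (|…0…⟩, |…1…⟩) become ((a + b)/√2, (a − b)/√2). Kets absent from the input have amplitude 0.
(|00⟩, |10⟩): (a, b) = (0.9877, 0.1564i) → ((0.6984 + 0.1106i), (0.6984 - 0.1106i))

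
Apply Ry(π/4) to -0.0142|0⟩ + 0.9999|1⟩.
-0.3958|0⟩ + 0.9184|1⟩

Ry(π/4) = [[cos(θ/2), −sin(θ/2)], [sin(θ/2), cos(θ/2)]]; θ = π/4, cos(θ/2) ≈ 0.92388, sin(θ/2) ≈ 0.382683.
With a = amp(|0⟩) = -0.0142 and b = amp(|1⟩) = 0.9999:
new amp(|0⟩) = (0.92388)·a + (-0.382683)·b = -0.3958
new amp(|1⟩) = (0.382683)·a + (0.92388)·b = 0.9184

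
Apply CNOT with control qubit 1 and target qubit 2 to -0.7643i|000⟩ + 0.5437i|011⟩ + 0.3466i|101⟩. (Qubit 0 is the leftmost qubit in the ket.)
-0.7643i|000⟩ + 0.5437i|010⟩ + 0.3466i|101⟩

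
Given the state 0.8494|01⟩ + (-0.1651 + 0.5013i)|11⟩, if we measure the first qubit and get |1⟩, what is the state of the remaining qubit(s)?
(-0.3128 + 0.9498i)|1⟩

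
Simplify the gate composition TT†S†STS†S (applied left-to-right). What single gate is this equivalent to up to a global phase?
T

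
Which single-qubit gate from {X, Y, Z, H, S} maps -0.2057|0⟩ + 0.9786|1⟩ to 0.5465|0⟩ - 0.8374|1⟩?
H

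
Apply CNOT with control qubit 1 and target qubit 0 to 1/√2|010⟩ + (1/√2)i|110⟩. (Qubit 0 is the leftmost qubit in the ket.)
(1/√2)i|010⟩ + 1/√2|110⟩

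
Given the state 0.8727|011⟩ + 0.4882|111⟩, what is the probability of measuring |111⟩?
0.2383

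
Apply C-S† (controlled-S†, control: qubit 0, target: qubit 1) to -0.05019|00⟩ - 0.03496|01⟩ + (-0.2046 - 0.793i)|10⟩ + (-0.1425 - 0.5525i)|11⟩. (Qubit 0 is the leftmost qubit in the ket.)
-0.05019|00⟩ - 0.03496|01⟩ + (-0.2046 - 0.793i)|10⟩ + (-0.5525 + 0.1425i)|11⟩

C-S† leaves the control-|0⟩ kets |00⟩, |01⟩ unchanged and applies S† to qubit 1 on the control-|1⟩ pair (|10⟩, |11⟩).
S† = [[1, 0], [0, -i]].
With a = amp(|10⟩) = (-0.2046 - 0.793i) and b = amp(|11⟩) = (-0.1425 - 0.5525i):
new amp(|10⟩) = (1)·a = (-0.2046 - 0.793i)
new amp(|11⟩) = (-i)·b = (-0.5525 + 0.1425i)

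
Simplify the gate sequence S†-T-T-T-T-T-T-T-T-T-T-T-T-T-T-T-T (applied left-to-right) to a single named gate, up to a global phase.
S†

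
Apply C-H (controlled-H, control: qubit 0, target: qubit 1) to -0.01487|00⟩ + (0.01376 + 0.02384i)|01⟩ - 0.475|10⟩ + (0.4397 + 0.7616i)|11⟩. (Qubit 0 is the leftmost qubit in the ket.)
-0.01487|00⟩ + (0.01376 + 0.02384i)|01⟩ + (-0.02496 + 0.5385i)|10⟩ + (-0.6468 - 0.5385i)|11⟩

C-H leaves the control-|0⟩ kets |00⟩, |01⟩ unchanged and applies H to qubit 1 on the control-|1⟩ pair (|10⟩, |11⟩).
H = [[1/√2, 1/√2], [1/√2, -1/√2]].
With a = amp(|10⟩) = -0.475 and b = amp(|11⟩) = (0.4397 + 0.7616i):
new amp(|10⟩) = (1/√2)·a + (1/√2)·b = (-0.02496 + 0.5385i)
new amp(|11⟩) = (1/√2)·a + (-1/√2)·b = (-0.6468 - 0.5385i)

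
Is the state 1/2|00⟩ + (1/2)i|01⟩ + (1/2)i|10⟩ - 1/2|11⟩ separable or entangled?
Separable

Writing the state as a|00⟩ + b|01⟩ + c|10⟩ + d|11⟩, it is a product state iff ad − bc = 0.
Here (a, b, c, d) = (1/2, (1/2)i, (1/2)i, -1/2): ad − bc = (1/2)(-1/2) − ((1/2)i)((1/2)i) = 0, so the state is separable.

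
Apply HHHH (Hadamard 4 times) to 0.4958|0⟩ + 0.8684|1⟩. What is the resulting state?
0.4958|0⟩ + 0.8684|1⟩

H² = I, so an even number of Hadamards cancels: H^4 = I and the state is unchanged.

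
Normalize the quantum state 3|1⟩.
|1⟩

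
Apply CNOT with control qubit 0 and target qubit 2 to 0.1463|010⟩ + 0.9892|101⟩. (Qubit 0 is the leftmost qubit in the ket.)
0.1463|010⟩ + 0.9892|100⟩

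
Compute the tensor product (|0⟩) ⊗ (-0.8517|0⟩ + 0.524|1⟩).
-0.8517|00⟩ + 0.524|01⟩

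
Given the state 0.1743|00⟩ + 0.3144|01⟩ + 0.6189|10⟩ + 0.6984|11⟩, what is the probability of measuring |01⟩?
0.09885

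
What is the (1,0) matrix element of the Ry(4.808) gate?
0.6725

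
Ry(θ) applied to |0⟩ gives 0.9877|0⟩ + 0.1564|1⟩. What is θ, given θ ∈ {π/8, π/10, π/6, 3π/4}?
π/10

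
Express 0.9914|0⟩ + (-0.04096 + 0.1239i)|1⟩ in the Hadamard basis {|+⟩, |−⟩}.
(0.6721 + 0.08761i)|+⟩ + (0.73 - 0.08761i)|−⟩

With |ψ⟩ = α|0⟩ + β|1⟩, the Hadamard-basis coefficients are ⟨+|ψ⟩ = (α + β)/√2 and ⟨−|ψ⟩ = (α − β)/√2.
Here α = 0.9914, β = (-0.04096 + 0.1239i): (α + β)/√2 = (0.6721 + 0.08761i), (α − β)/√2 = (0.73 - 0.08761i).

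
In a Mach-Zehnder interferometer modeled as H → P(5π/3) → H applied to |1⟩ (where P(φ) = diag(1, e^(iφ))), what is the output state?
(0.25 + 0.433i)|0⟩ + (0.75 - 0.433i)|1⟩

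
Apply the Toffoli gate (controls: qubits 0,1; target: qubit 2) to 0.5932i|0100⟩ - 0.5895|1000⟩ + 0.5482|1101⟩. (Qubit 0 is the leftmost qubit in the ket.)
0.5932i|0100⟩ - 0.5895|1000⟩ + 0.5482|1111⟩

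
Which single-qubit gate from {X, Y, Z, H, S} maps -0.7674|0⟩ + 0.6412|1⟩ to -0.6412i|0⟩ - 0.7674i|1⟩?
Y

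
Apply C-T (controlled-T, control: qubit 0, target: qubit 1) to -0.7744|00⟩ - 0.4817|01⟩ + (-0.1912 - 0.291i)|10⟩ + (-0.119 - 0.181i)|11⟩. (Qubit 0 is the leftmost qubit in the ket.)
-0.7744|00⟩ - 0.4817|01⟩ + (-0.1912 - 0.291i)|10⟩ + (0.04384 - 0.2121i)|11⟩

C-T leaves the control-|0⟩ kets |00⟩, |01⟩ unchanged and applies T to qubit 1 on the control-|1⟩ pair (|10⟩, |11⟩).
T = [[1, 0], [0, (1/√2 + (1/√2)i)]].
With a = amp(|10⟩) = (-0.1912 - 0.291i) and b = amp(|11⟩) = (-0.119 - 0.181i):
new amp(|10⟩) = (1)·a = (-0.1912 - 0.291i)
new amp(|11⟩) = (1/√2 + (1/√2)i)·b = (0.04384 - 0.2121i)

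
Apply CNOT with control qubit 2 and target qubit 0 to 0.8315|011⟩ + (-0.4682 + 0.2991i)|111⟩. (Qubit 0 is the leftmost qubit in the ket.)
(-0.4682 + 0.2991i)|011⟩ + 0.8315|111⟩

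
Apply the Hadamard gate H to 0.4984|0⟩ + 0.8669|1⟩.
0.9654|0⟩ - 0.2606|1⟩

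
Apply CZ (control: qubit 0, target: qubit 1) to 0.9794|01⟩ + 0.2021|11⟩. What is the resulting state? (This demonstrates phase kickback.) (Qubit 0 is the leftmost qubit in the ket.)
0.9794|01⟩ - 0.2021|11⟩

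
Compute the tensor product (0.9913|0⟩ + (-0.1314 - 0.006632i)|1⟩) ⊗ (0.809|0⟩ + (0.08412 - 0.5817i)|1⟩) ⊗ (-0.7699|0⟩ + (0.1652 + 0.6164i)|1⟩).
-0.6174|000⟩ + (0.1325 + 0.4943i)|001⟩ + (-0.0642 + 0.444i)|010⟩ + (0.3692 - 0.04386i)|011⟩ + (0.08184 + 0.004131i)|100⟩ + (-0.01425 - 0.06641i)|101⟩ + (0.01148 - 0.05842i)|110⟩ + (-0.04923 + 0.003344i)|111⟩

amp(|b₁b₂…⟩) = product of the factor amplitudes for bits b₁, b₂, …; only kets whose every factor amplitude is nonzero survive.
|000⟩: (0.9913)(0.809)(-0.7699) = -0.6174
|001⟩: (0.9913)(0.809)(0.1652 + 0.6164i) = (0.1325 + 0.4943i)
|010⟩: (0.9913)(0.08412 - 0.5817i)(-0.7699) = (-0.0642 + 0.444i)
|011⟩: (0.9913)(0.08412 - 0.5817i)(0.1652 + 0.6164i) = (0.3692 - 0.04386i)
|100⟩: (-0.1314 - 0.006632i)(0.809)(-0.7699) = (0.08184 + 0.004131i)
|101⟩: (-0.1314 - 0.006632i)(0.809)(0.1652 + 0.6164i) = (-0.01425 - 0.06641i)
|110⟩: (-0.1314 - 0.006632i)(0.08412 - 0.5817i)(-0.7699) = (0.01148 - 0.05842i)
|111⟩: (-0.1314 - 0.006632i)(0.08412 - 0.5817i)(0.1652 + 0.6164i) = (-0.04923 + 0.003344i)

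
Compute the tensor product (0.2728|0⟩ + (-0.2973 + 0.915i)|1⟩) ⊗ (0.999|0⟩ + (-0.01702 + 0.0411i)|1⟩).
0.2725|00⟩ + (-0.004643 + 0.01121i)|01⟩ + (-0.297 + 0.9141i)|10⟩ + (-0.03255 - 0.02779i)|11⟩

amp(|b₁b₂…⟩) = product of the factor amplitudes for bits b₁, b₂, …; only kets whose every factor amplitude is nonzero survive.
|00⟩: (0.2728)(0.999) = 0.2725
|01⟩: (0.2728)(-0.01702 + 0.0411i) = (-0.004643 + 0.01121i)
|10⟩: (-0.2973 + 0.915i)(0.999) = (-0.297 + 0.9141i)
|11⟩: (-0.2973 + 0.915i)(-0.01702 + 0.0411i) = (-0.03255 - 0.02779i)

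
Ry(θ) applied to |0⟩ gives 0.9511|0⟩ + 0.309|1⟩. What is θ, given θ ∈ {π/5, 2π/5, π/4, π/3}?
π/5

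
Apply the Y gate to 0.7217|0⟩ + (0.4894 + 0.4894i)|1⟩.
(0.4894 - 0.4894i)|0⟩ + 0.7217i|1⟩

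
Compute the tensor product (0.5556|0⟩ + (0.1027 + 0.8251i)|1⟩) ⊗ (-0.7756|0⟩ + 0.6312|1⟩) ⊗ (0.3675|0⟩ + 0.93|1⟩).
-0.1584|000⟩ - 0.4008|001⟩ + 0.1289|010⟩ + 0.3261|011⟩ + (-0.02927 - 0.2352i)|100⟩ + (-0.07408 - 0.5952i)|101⟩ + (0.02382 + 0.1914i)|110⟩ + (0.06029 + 0.4843i)|111⟩

amp(|b₁b₂…⟩) = product of the factor amplitudes for bits b₁, b₂, …; only kets whose every factor amplitude is nonzero survive.
|000⟩: (0.5556)(-0.7756)(0.3675) = -0.1584
|001⟩: (0.5556)(-0.7756)(0.93) = -0.4008
|010⟩: (0.5556)(0.6312)(0.3675) = 0.1289
|011⟩: (0.5556)(0.6312)(0.93) = 0.3261
|100⟩: (0.1027 + 0.8251i)(-0.7756)(0.3675) = (-0.02927 - 0.2352i)
|101⟩: (0.1027 + 0.8251i)(-0.7756)(0.93) = (-0.07408 - 0.5952i)
|110⟩: (0.1027 + 0.8251i)(0.6312)(0.3675) = (0.02382 + 0.1914i)
|111⟩: (0.1027 + 0.8251i)(0.6312)(0.93) = (0.06029 + 0.4843i)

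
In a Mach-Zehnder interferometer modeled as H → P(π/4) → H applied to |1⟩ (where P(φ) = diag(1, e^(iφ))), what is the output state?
(0.1464 - (1/√8)i)|0⟩ + (0.8536 + (1/√8)i)|1⟩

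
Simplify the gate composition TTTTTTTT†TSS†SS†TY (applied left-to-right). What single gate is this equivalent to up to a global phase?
Y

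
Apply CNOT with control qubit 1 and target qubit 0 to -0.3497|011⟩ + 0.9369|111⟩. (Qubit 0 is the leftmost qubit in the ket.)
0.9369|011⟩ - 0.3497|111⟩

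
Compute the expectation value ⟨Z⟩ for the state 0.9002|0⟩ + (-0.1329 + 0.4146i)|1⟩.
0.6208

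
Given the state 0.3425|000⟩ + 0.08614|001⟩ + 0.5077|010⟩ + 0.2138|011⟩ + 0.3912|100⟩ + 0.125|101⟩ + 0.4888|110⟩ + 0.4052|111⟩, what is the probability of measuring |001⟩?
0.00742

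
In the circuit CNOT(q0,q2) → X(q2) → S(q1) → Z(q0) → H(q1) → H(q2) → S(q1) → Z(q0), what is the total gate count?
8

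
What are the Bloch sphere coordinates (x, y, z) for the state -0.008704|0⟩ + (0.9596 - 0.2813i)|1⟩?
(-0.0167, 0.004897, -0.9999)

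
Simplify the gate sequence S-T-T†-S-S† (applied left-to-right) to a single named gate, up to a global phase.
S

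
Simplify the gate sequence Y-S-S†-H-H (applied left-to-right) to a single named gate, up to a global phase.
Y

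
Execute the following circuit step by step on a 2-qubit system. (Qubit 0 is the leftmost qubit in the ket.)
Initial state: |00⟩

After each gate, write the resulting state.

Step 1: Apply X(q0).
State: |10⟩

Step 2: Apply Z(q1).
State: |10⟩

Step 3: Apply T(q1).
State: |10⟩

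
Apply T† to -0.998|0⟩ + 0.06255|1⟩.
-0.998|0⟩ + (0.04423 - 0.04423i)|1⟩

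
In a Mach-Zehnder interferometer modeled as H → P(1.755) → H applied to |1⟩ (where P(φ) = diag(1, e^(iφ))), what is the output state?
(0.5916 - 0.4915i)|0⟩ + (0.4084 + 0.4915i)|1⟩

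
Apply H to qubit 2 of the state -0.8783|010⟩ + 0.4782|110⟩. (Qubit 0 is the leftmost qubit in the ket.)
-0.6211|010⟩ - 0.6211|011⟩ + 0.3381|110⟩ + 0.3381|111⟩

H on qubit 2 mixes each pair of kets that differ only in qubit 2: amplitudes (a, b) of (|…0…⟩, |…1…⟩) become ((a + b)/√2, (a − b)/√2). Kets absent from the input have amplitude 0.
(|010⟩, |011⟩): (a, b) = (-0.8783, 0) → (-0.6211, -0.6211)
(|110⟩, |111⟩): (a, b) = (0.4782, 0) → (0.3381, 0.3381)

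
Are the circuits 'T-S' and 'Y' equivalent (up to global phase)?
No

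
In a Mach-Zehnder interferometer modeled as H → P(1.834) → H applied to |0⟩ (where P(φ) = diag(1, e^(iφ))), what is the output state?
(0.3699 + 0.4828i)|0⟩ + (0.6301 - 0.4828i)|1⟩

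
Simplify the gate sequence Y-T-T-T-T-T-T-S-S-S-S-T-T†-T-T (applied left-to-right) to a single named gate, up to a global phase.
Y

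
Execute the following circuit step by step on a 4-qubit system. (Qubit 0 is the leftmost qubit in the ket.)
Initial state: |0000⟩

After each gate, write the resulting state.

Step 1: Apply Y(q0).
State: i|1000⟩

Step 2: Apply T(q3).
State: i|1000⟩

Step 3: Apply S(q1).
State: i|1000⟩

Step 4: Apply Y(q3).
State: -|1001⟩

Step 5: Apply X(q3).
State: -|1000⟩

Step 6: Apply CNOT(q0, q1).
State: -|1100⟩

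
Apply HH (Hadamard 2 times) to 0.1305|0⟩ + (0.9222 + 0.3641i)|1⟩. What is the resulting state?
0.1305|0⟩ + (0.9222 + 0.3641i)|1⟩

H² = I, so an even number of Hadamards cancels: H^2 = I and the state is unchanged.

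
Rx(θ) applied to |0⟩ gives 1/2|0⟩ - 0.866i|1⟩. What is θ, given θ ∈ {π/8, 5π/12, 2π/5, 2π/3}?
2π/3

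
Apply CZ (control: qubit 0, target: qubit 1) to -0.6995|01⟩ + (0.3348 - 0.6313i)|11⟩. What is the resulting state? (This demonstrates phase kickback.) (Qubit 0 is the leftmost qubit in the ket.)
-0.6995|01⟩ + (-0.3348 + 0.6313i)|11⟩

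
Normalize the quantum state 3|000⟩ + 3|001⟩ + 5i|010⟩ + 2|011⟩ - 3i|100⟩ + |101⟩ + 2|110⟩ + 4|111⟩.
0.3419|000⟩ + 0.3419|001⟩ + 0.5698i|010⟩ + 0.2279|011⟩ - 0.3419i|100⟩ + 0.114|101⟩ + 0.2279|110⟩ + 0.4558|111⟩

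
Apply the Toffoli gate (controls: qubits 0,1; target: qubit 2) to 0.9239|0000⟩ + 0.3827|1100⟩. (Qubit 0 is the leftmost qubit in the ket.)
0.9239|0000⟩ + 0.3827|1110⟩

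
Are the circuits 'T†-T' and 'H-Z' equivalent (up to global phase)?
No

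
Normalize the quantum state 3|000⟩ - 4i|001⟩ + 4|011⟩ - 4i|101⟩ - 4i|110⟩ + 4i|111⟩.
0.318|000⟩ - 0.424i|001⟩ + 0.424|011⟩ - 0.424i|101⟩ - 0.424i|110⟩ + 0.424i|111⟩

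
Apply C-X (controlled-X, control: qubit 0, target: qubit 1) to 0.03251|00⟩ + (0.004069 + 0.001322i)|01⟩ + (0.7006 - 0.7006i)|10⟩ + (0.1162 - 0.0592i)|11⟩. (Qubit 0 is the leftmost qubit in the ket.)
0.03251|00⟩ + (0.004069 + 0.001322i)|01⟩ + (0.1162 - 0.0592i)|10⟩ + (0.7006 - 0.7006i)|11⟩

C-X leaves the control-|0⟩ kets |00⟩, |01⟩ unchanged and applies X to qubit 1 on the control-|1⟩ pair (|10⟩, |11⟩).
X = [[0, 1], [1, 0]].
With a = amp(|10⟩) = (0.7006 - 0.7006i) and b = amp(|11⟩) = (0.1162 - 0.0592i):
new amp(|10⟩) = (1)·b = (0.1162 - 0.0592i)
new amp(|11⟩) = (1)·a = (0.7006 - 0.7006i)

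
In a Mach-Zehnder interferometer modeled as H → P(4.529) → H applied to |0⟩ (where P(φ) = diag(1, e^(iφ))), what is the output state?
(0.4088 - 0.4916i)|0⟩ + (0.5912 + 0.4916i)|1⟩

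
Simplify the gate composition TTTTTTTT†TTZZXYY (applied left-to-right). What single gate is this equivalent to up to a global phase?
X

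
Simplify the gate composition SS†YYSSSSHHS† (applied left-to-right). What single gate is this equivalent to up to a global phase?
S†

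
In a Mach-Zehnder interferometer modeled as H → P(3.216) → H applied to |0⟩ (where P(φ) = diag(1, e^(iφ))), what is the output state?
(0.001383 - 0.03717i)|0⟩ + (0.9986 + 0.03717i)|1⟩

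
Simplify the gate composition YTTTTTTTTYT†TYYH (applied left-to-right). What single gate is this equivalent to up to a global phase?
H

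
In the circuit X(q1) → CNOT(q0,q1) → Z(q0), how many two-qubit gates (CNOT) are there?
1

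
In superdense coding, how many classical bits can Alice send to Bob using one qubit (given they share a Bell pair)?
2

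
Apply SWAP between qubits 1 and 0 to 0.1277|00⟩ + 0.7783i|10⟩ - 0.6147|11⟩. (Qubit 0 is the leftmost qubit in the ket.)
0.1277|00⟩ + 0.7783i|01⟩ - 0.6147|11⟩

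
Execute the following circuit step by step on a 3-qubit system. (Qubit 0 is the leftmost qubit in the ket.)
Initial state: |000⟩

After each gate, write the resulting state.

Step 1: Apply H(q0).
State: 1/√2|000⟩ + 1/√2|100⟩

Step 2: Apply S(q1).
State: 1/√2|000⟩ + 1/√2|100⟩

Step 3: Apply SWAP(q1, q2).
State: 1/√2|000⟩ + 1/√2|100⟩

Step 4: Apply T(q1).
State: 1/√2|000⟩ + 1/√2|100⟩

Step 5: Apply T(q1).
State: 1/√2|000⟩ + 1/√2|100⟩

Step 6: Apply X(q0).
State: 1/√2|000⟩ + 1/√2|100⟩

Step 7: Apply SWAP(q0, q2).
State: 1/√2|000⟩ + 1/√2|001⟩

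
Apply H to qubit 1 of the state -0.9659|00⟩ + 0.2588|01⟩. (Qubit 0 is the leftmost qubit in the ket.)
-0.5|00⟩ - 0.866|01⟩

H on qubit 1 mixes each pair of kets that differ only in qubit 1: amplitudes (a, b) of (|…0…⟩, |…1…⟩) become ((a + b)/√2, (a − b)/√2). Kets absent from the input have amplitude 0.
(|00⟩, |01⟩): (a, b) = (-0.9659, 0.2588) → (-0.5, -0.866)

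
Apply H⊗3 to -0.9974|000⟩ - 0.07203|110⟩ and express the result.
-0.3781|000⟩ - 0.3781|001⟩ - 0.3272|010⟩ - 0.3272|011⟩ - 0.3272|100⟩ - 0.3272|101⟩ - 0.3781|110⟩ - 0.3781|111⟩

H⊗3 gives amp(|y⟩) = (1/2√2) Σ_x (−1)^(x·y) amp(|x⟩), where x·y is the number of positions in which both x and y have a 1.
|000⟩: (-0.9974 - 0.07203)/(2√2) = -0.3781
|001⟩: (-0.9974 - 0.07203)/(2√2) = -0.3781
|010⟩: (-0.9974 + 0.07203)/(2√2) = -0.3272
|011⟩: (-0.9974 + 0.07203)/(2√2) = -0.3272
|100⟩: (-0.9974 + 0.07203)/(2√2) = -0.3272
|101⟩: (-0.9974 + 0.07203)/(2√2) = -0.3272
|110⟩: (-0.9974 - 0.07203)/(2√2) = -0.3781
|111⟩: (-0.9974 - 0.07203)/(2√2) = -0.3781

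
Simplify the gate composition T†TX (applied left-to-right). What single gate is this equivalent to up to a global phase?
X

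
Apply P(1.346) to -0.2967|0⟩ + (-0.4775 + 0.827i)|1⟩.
-0.2967|0⟩ + (-0.9126 - 0.2811i)|1⟩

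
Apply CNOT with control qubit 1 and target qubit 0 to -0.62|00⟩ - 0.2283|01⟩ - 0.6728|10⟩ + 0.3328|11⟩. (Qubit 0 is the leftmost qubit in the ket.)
-0.62|00⟩ + 0.3328|01⟩ - 0.6728|10⟩ - 0.2283|11⟩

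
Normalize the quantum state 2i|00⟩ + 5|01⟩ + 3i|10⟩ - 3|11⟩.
0.2917i|00⟩ + 0.7293|01⟩ + 0.4376i|10⟩ - 0.4376|11⟩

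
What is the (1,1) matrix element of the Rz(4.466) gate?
(-0.6149 + 0.7886i)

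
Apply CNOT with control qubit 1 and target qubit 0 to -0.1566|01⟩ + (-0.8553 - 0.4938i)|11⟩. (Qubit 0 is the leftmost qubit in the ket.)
(-0.8553 - 0.4938i)|01⟩ - 0.1566|11⟩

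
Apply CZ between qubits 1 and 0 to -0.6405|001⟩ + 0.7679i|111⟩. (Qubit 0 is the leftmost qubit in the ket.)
-0.6405|001⟩ - 0.7679i|111⟩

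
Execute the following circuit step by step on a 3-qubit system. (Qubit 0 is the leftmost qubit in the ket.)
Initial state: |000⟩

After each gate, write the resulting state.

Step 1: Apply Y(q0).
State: i|100⟩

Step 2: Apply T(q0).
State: (-1/√2 + (1/√2)i)|100⟩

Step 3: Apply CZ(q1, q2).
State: (-1/√2 + (1/√2)i)|100⟩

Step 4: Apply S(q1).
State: (-1/√2 + (1/√2)i)|100⟩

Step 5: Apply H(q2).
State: (-1/2 + (1/2)i)|100⟩ + (-1/2 + (1/2)i)|101⟩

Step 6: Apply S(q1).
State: (-1/2 + (1/2)i)|100⟩ + (-1/2 + (1/2)i)|101⟩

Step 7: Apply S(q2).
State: (-1/2 + (1/2)i)|100⟩ + (-1/2 - (1/2)i)|101⟩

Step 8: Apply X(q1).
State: (-1/2 + (1/2)i)|110⟩ + (-1/2 - (1/2)i)|111⟩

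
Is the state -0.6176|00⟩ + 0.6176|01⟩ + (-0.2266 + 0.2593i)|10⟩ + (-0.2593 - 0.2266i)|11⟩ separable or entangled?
Entangled

Writing the state as a|00⟩ + b|01⟩ + c|10⟩ + d|11⟩, it is a product state iff ad − bc = 0.
Here (a, b, c, d) = (-0.6176, 0.6176, (-0.2266 + 0.2593i), (-0.2593 - 0.2266i)): ad − bc = (-0.6176)(-0.2593 - 0.2266i) − (0.6176)(-0.2266 + 0.2593i) = (0.3001 - 0.0202i) ≠ 0, so the state is entangled.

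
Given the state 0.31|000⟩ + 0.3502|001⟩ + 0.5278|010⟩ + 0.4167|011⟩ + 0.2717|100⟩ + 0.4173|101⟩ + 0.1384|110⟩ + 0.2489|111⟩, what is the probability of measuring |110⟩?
0.01915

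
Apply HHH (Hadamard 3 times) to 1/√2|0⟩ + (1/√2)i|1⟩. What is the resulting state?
(1/2 + (1/2)i)|0⟩ + (1/2 - (1/2)i)|1⟩

H² = I, so H^3 = H: a single Hadamard. With (a, b) = (1/√2, (1/√2)i), H gives ((a + b)/√2, (a − b)/√2) = ((1/2 + (1/2)i), (1/2 - (1/2)i)).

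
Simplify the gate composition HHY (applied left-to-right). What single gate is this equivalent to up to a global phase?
Y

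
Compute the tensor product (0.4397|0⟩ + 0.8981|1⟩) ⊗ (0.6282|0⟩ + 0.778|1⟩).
0.2762|00⟩ + 0.3421|01⟩ + 0.5642|10⟩ + 0.6987|11⟩

amp(|b₁b₂…⟩) = product of the factor amplitudes for bits b₁, b₂, …; only kets whose every factor amplitude is nonzero survive.
|00⟩: (0.4397)(0.6282) = 0.2762
|01⟩: (0.4397)(0.778) = 0.3421
|10⟩: (0.8981)(0.6282) = 0.5642
|11⟩: (0.8981)(0.778) = 0.6987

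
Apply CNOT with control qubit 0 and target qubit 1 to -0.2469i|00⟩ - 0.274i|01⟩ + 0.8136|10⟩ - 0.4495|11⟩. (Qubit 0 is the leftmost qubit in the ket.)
-0.2469i|00⟩ - 0.274i|01⟩ - 0.4495|10⟩ + 0.8136|11⟩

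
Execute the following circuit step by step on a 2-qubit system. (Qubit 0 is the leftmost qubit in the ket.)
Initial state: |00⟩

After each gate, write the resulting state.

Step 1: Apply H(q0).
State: 1/√2|00⟩ + 1/√2|10⟩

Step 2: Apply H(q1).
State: 1/2|00⟩ + 1/2|01⟩ + 1/2|10⟩ + 1/2|11⟩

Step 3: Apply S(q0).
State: 1/2|00⟩ + 1/2|01⟩ + (1/2)i|10⟩ + (1/2)i|11⟩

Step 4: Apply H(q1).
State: 1/√2|00⟩ + (1/√2)i|10⟩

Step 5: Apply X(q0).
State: (1/√2)i|00⟩ + 1/√2|10⟩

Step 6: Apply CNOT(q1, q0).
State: (1/√2)i|00⟩ + 1/√2|10⟩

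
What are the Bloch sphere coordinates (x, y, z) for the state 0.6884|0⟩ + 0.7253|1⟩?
(0.9986, 0, -0.05217)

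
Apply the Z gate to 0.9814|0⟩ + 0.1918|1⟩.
0.9814|0⟩ - 0.1918|1⟩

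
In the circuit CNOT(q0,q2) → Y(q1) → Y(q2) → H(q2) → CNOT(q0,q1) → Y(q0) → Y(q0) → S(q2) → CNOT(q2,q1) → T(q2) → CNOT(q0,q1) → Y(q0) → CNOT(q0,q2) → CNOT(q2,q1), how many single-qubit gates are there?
8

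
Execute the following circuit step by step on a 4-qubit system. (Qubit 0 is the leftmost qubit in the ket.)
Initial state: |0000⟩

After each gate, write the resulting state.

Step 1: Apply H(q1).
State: 1/√2|0000⟩ + 1/√2|0100⟩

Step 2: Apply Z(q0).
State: 1/√2|0000⟩ + 1/√2|0100⟩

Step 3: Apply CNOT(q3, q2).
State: 1/√2|0000⟩ + 1/√2|0100⟩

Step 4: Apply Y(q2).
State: (1/√2)i|0010⟩ + (1/√2)i|0110⟩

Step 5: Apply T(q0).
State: (1/√2)i|0010⟩ + (1/√2)i|0110⟩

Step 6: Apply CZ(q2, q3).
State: (1/√2)i|0010⟩ + (1/√2)i|0110⟩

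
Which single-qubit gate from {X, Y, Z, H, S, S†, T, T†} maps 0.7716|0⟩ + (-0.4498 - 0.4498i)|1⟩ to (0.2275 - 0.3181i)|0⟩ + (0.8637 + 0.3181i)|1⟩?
H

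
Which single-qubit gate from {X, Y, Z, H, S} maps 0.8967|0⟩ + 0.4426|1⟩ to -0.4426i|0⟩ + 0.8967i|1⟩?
Y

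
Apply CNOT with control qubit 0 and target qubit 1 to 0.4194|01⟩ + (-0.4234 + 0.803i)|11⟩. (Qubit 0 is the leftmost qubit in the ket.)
0.4194|01⟩ + (-0.4234 + 0.803i)|10⟩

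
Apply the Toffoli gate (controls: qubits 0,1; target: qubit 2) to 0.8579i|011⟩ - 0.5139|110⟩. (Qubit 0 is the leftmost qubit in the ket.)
0.8579i|011⟩ - 0.5139|111⟩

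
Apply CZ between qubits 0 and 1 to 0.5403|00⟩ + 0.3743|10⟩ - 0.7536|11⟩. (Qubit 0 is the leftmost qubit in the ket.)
0.5403|00⟩ + 0.3743|10⟩ + 0.7536|11⟩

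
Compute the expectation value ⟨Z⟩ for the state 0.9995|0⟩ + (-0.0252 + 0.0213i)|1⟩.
0.9979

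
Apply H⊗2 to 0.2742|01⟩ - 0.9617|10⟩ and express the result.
-0.3438|00⟩ - 0.618|01⟩ + 0.618|10⟩ + 0.3438|11⟩

H⊗2 gives amp(|y⟩) = (1/2) Σ_x (−1)^(x·y) amp(|x⟩), where x·y is the number of positions in which both x and y have a 1.
|00⟩: (0.2742 - 0.9617)/2 = -0.3438
|01⟩: (-0.2742 - 0.9617)/2 = -0.618
|10⟩: (0.2742 + 0.9617)/2 = 0.618
|11⟩: (-0.2742 + 0.9617)/2 = 0.3438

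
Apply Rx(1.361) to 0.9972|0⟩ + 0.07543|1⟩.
(0.7751 - 0.04746i)|0⟩ + (0.05863 - 0.6274i)|1⟩

Rx(1.361) = [[cos(θ/2), −i·sin(θ/2)], [−i·sin(θ/2), cos(θ/2)]]; θ = 1.361, cos(θ/2) ≈ 0.777258, sin(θ/2) ≈ 0.629182.
With a = amp(|0⟩) = 0.9972 and b = amp(|1⟩) = 0.07543:
new amp(|0⟩) = (0.777258)·a + (-0.629182i)·b = (0.7751 - 0.04746i)
new amp(|1⟩) = (-0.629182i)·a + (0.777258)·b = (0.05863 - 0.6274i)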